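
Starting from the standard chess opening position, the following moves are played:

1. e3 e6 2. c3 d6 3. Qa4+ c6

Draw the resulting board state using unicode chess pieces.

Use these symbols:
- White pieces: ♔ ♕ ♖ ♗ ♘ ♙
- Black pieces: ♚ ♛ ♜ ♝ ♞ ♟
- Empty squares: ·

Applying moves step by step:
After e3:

♜ ♞ ♝ ♛ ♚ ♝ ♞ ♜
♟ ♟ ♟ ♟ ♟ ♟ ♟ ♟
· · · · · · · ·
· · · · · · · ·
· · · · · · · ·
· · · · ♙ · · ·
♙ ♙ ♙ ♙ · ♙ ♙ ♙
♖ ♘ ♗ ♕ ♔ ♗ ♘ ♖


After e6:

♜ ♞ ♝ ♛ ♚ ♝ ♞ ♜
♟ ♟ ♟ ♟ · ♟ ♟ ♟
· · · · ♟ · · ·
· · · · · · · ·
· · · · · · · ·
· · · · ♙ · · ·
♙ ♙ ♙ ♙ · ♙ ♙ ♙
♖ ♘ ♗ ♕ ♔ ♗ ♘ ♖


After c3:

♜ ♞ ♝ ♛ ♚ ♝ ♞ ♜
♟ ♟ ♟ ♟ · ♟ ♟ ♟
· · · · ♟ · · ·
· · · · · · · ·
· · · · · · · ·
· · ♙ · ♙ · · ·
♙ ♙ · ♙ · ♙ ♙ ♙
♖ ♘ ♗ ♕ ♔ ♗ ♘ ♖


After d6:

♜ ♞ ♝ ♛ ♚ ♝ ♞ ♜
♟ ♟ ♟ · · ♟ ♟ ♟
· · · ♟ ♟ · · ·
· · · · · · · ·
· · · · · · · ·
· · ♙ · ♙ · · ·
♙ ♙ · ♙ · ♙ ♙ ♙
♖ ♘ ♗ ♕ ♔ ♗ ♘ ♖


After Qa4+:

♜ ♞ ♝ ♛ ♚ ♝ ♞ ♜
♟ ♟ ♟ · · ♟ ♟ ♟
· · · ♟ ♟ · · ·
· · · · · · · ·
♕ · · · · · · ·
· · ♙ · ♙ · · ·
♙ ♙ · ♙ · ♙ ♙ ♙
♖ ♘ ♗ · ♔ ♗ ♘ ♖


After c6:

♜ ♞ ♝ ♛ ♚ ♝ ♞ ♜
♟ ♟ · · · ♟ ♟ ♟
· · ♟ ♟ ♟ · · ·
· · · · · · · ·
♕ · · · · · · ·
· · ♙ · ♙ · · ·
♙ ♙ · ♙ · ♙ ♙ ♙
♖ ♘ ♗ · ♔ ♗ ♘ ♖



  a b c d e f g h
  ─────────────────
8│♜ ♞ ♝ ♛ ♚ ♝ ♞ ♜│8
7│♟ ♟ · · · ♟ ♟ ♟│7
6│· · ♟ ♟ ♟ · · ·│6
5│· · · · · · · ·│5
4│♕ · · · · · · ·│4
3│· · ♙ · ♙ · · ·│3
2│♙ ♙ · ♙ · ♙ ♙ ♙│2
1│♖ ♘ ♗ · ♔ ♗ ♘ ♖│1
  ─────────────────
  a b c d e f g h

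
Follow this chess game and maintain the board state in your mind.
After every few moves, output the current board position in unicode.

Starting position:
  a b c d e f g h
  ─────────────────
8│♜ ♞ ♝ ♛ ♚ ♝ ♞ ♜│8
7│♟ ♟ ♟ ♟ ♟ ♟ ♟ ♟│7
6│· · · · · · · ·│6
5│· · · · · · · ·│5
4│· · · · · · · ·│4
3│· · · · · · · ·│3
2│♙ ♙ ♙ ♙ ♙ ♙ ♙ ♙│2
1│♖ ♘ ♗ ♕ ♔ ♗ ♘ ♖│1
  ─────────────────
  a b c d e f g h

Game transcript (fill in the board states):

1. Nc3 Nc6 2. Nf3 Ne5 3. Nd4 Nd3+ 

  a b c d e f g h
  ─────────────────
8│♜ · ♝ ♛ ♚ ♝ ♞ ♜│8
7│♟ ♟ ♟ ♟ ♟ ♟ ♟ ♟│7
6│· · · · · · · ·│6
5│· · · · · · · ·│5
4│· · · ♘ · · · ·│4
3│· · ♘ ♞ · · · ·│3
2│♙ ♙ ♙ ♙ ♙ ♙ ♙ ♙│2
1│♖ · ♗ ♕ ♔ ♗ · ♖│1
  ─────────────────
  a b c d e f g h

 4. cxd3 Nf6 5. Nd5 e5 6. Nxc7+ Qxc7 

  a b c d e f g h
  ─────────────────
8│♜ · ♝ · ♚ ♝ · ♜│8
7│♟ ♟ ♛ ♟ · ♟ ♟ ♟│7
6│· · · · · ♞ · ·│6
5│· · · · ♟ · · ·│5
4│· · · ♘ · · · ·│4
3│· · · ♙ · · · ·│3
2│♙ ♙ · ♙ ♙ ♙ ♙ ♙│2
1│♖ · ♗ ♕ ♔ ♗ · ♖│1
  ─────────────────
  a b c d e f g h

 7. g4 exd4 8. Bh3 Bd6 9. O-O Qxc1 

  a b c d e f g h
  ─────────────────
8│♜ · ♝ · ♚ · · ♜│8
7│♟ ♟ · ♟ · ♟ ♟ ♟│7
6│· · · ♝ · ♞ · ·│6
5│· · · · · · · ·│5
4│· · · ♟ · · ♙ ·│4
3│· · · ♙ · · · ♗│3
2│♙ ♙ · ♙ ♙ ♙ · ♙│2
1│♖ · ♛ ♕ · ♖ ♔ ·│1
  ─────────────────
  a b c d e f g h

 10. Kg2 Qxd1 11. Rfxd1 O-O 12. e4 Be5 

  a b c d e f g h
  ─────────────────
8│♜ · ♝ · · ♜ ♚ ·│8
7│♟ ♟ · ♟ · ♟ ♟ ♟│7
6│· · · · · ♞ · ·│6
5│· · · · ♝ · · ·│5
4│· · · ♟ ♙ · ♙ ·│4
3│· · · ♙ · · · ♗│3
2│♙ ♙ · ♙ · ♙ ♔ ♙│2
1│♖ · · ♖ · · · ·│1
  ─────────────────
  a b c d e f g h

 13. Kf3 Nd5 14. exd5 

  a b c d e f g h
  ─────────────────
8│♜ · ♝ · · ♜ ♚ ·│8
7│♟ ♟ · ♟ · ♟ ♟ ♟│7
6│· · · · · · · ·│6
5│· · · ♙ ♝ · · ·│5
4│· · · ♟ · · ♙ ·│4
3│· · · ♙ · ♔ · ♗│3
2│♙ ♙ · ♙ · ♙ · ♙│2
1│♖ · · ♖ · · · ·│1
  ─────────────────
  a b c d e f g h


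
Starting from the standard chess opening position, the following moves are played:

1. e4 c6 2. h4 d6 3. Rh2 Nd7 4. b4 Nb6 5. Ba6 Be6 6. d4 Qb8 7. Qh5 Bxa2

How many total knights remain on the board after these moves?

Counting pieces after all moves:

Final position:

  a b c d e f g h
  ─────────────────
8│♜ ♛ · · ♚ ♝ ♞ ♜│8
7│♟ ♟ · · ♟ ♟ ♟ ♟│7
6│♗ ♞ ♟ ♟ · · · ·│6
5│· · · · · · · ♕│5
4│· ♙ · ♙ ♙ · · ♙│4
3│· · · · · · · ·│3
2│♝ · ♙ · · ♙ ♙ ♖│2
1│♖ ♘ ♗ · ♔ · ♘ ·│1
  ─────────────────
  a b c d e f g h


4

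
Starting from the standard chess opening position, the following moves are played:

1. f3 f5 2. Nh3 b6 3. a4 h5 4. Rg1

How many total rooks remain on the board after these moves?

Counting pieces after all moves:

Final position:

  a b c d e f g h
  ─────────────────
8│♜ ♞ ♝ ♛ ♚ ♝ ♞ ♜│8
7│♟ · ♟ ♟ ♟ · ♟ ·│7
6│· ♟ · · · · · ·│6
5│· · · · · ♟ · ♟│5
4│♙ · · · · · · ·│4
3│· · · · · ♙ · ♘│3
2│· ♙ ♙ ♙ ♙ · ♙ ♙│2
1│♖ ♘ ♗ ♕ ♔ ♗ ♖ ·│1
  ─────────────────
  a b c d e f g h


4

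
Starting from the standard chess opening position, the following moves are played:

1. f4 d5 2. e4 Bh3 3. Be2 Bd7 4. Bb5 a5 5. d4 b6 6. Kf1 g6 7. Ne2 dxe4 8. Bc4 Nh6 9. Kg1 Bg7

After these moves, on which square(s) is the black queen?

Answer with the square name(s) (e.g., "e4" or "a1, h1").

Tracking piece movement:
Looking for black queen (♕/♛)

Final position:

  a b c d e f g h
  ─────────────────
8│♜ ♞ · ♛ ♚ · · ♜│8
7│· · ♟ ♝ ♟ ♟ ♝ ♟│7
6│· ♟ · · · · ♟ ♞│6
5│♟ · · · · · · ·│5
4│· · ♗ ♙ ♟ ♙ · ·│4
3│· · · · · · · ·│3
2│♙ ♙ ♙ · ♘ · ♙ ♙│2
1│♖ ♘ ♗ ♕ · · ♔ ♖│1
  ─────────────────
  a b c d e f g h


d8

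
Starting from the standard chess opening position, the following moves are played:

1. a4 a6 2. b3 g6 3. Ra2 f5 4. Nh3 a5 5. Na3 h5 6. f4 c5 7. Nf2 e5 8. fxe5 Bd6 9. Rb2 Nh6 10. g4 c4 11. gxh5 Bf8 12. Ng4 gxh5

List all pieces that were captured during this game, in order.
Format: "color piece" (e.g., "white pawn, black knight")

Tracking captures:
  fxe5: captured black pawn
  gxh5: captured black pawn
  gxh5: captured white pawn

black pawn, black pawn, white pawn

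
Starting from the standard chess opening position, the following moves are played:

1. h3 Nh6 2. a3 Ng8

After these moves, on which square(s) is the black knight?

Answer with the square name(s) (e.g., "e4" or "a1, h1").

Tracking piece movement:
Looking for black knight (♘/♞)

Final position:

  a b c d e f g h
  ─────────────────
8│♜ ♞ ♝ ♛ ♚ ♝ ♞ ♜│8
7│♟ ♟ ♟ ♟ ♟ ♟ ♟ ♟│7
6│· · · · · · · ·│6
5│· · · · · · · ·│5
4│· · · · · · · ·│4
3│♙ · · · · · · ♙│3
2│· ♙ ♙ ♙ ♙ ♙ ♙ ·│2
1│♖ ♘ ♗ ♕ ♔ ♗ ♘ ♖│1
  ─────────────────
  a b c d e f g h


b8, g8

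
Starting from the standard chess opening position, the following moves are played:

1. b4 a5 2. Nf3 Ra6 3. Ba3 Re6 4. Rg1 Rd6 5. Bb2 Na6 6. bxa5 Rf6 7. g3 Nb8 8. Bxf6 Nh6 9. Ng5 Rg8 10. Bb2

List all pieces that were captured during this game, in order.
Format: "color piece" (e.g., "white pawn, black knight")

Tracking captures:
  bxa5: captured black pawn
  Bxf6: captured black rook

black pawn, black rook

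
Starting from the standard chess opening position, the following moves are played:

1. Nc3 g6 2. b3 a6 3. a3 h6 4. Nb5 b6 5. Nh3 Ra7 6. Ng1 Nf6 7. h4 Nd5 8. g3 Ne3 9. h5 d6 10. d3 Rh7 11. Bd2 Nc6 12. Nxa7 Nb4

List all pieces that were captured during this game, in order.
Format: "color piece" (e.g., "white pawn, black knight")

Tracking captures:
  Nxa7: captured black rook

black rook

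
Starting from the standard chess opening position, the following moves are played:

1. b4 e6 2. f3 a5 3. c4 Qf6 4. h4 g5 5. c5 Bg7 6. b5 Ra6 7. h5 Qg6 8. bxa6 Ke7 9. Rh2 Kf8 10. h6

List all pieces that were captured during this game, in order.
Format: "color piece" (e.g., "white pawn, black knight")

Tracking captures:
  bxa6: captured black rook

black rook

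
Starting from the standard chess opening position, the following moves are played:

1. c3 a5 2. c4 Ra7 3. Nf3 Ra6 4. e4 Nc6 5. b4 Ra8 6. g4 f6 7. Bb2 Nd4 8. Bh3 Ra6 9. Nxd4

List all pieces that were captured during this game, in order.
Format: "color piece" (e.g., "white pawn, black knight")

Tracking captures:
  Nxd4: captured black knight

black knight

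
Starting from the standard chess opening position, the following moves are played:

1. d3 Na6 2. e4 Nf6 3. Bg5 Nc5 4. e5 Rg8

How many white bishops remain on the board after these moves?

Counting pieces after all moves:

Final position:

  a b c d e f g h
  ─────────────────
8│♜ · ♝ ♛ ♚ ♝ ♜ ·│8
7│♟ ♟ ♟ ♟ ♟ ♟ ♟ ♟│7
6│· · · · · ♞ · ·│6
5│· · ♞ · ♙ · ♗ ·│5
4│· · · · · · · ·│4
3│· · · ♙ · · · ·│3
2│♙ ♙ ♙ · · ♙ ♙ ♙│2
1│♖ ♘ · ♕ ♔ ♗ ♘ ♖│1
  ─────────────────
  a b c d e f g h


2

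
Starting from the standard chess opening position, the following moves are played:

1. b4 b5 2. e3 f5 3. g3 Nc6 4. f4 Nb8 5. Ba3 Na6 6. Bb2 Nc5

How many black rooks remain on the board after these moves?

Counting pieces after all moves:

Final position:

  a b c d e f g h
  ─────────────────
8│♜ · ♝ ♛ ♚ ♝ ♞ ♜│8
7│♟ · ♟ ♟ ♟ · ♟ ♟│7
6│· · · · · · · ·│6
5│· ♟ ♞ · · ♟ · ·│5
4│· ♙ · · · ♙ · ·│4
3│· · · · ♙ · ♙ ·│3
2│♙ ♗ ♙ ♙ · · · ♙│2
1│♖ ♘ · ♕ ♔ ♗ ♘ ♖│1
  ─────────────────
  a b c d e f g h


2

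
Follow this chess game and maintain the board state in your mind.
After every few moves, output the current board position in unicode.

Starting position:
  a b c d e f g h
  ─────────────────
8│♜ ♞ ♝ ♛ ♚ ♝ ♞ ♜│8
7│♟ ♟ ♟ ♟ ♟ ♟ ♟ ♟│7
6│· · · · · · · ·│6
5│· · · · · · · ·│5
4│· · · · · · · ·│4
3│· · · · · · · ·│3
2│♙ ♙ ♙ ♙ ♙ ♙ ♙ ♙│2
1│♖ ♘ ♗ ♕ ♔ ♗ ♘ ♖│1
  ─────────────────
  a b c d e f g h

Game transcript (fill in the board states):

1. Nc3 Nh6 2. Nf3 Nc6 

  a b c d e f g h
  ─────────────────
8│♜ · ♝ ♛ ♚ ♝ · ♜│8
7│♟ ♟ ♟ ♟ ♟ ♟ ♟ ♟│7
6│· · ♞ · · · · ♞│6
5│· · · · · · · ·│5
4│· · · · · · · ·│4
3│· · ♘ · · ♘ · ·│3
2│♙ ♙ ♙ ♙ ♙ ♙ ♙ ♙│2
1│♖ · ♗ ♕ ♔ ♗ · ♖│1
  ─────────────────
  a b c d e f g h

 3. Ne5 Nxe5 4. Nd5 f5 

  a b c d e f g h
  ─────────────────
8│♜ · ♝ ♛ ♚ ♝ · ♜│8
7│♟ ♟ ♟ ♟ ♟ · ♟ ♟│7
6│· · · · · · · ♞│6
5│· · · ♘ ♞ ♟ · ·│5
4│· · · · · · · ·│4
3│· · · · · · · ·│3
2│♙ ♙ ♙ ♙ ♙ ♙ ♙ ♙│2
1│♖ · ♗ ♕ ♔ ♗ · ♖│1
  ─────────────────
  a b c d e f g h

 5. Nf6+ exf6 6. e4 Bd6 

  a b c d e f g h
  ─────────────────
8│♜ · ♝ ♛ ♚ · · ♜│8
7│♟ ♟ ♟ ♟ · · ♟ ♟│7
6│· · · ♝ · ♟ · ♞│6
5│· · · · ♞ ♟ · ·│5
4│· · · · ♙ · · ·│4
3│· · · · · · · ·│3
2│♙ ♙ ♙ ♙ · ♙ ♙ ♙│2
1│♖ · ♗ ♕ ♔ ♗ · ♖│1
  ─────────────────
  a b c d e f g h

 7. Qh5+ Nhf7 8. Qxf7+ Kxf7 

  a b c d e f g h
  ─────────────────
8│♜ · ♝ ♛ · · · ♜│8
7│♟ ♟ ♟ ♟ · ♚ ♟ ♟│7
6│· · · ♝ · ♟ · ·│6
5│· · · · ♞ ♟ · ·│5
4│· · · · ♙ · · ·│4
3│· · · · · · · ·│3
2│♙ ♙ ♙ ♙ · ♙ ♙ ♙│2
1│♖ · ♗ · ♔ ♗ · ♖│1
  ─────────────────
  a b c d e f g h

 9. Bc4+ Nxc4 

  a b c d e f g h
  ─────────────────
8│♜ · ♝ ♛ · · · ♜│8
7│♟ ♟ ♟ ♟ · ♚ ♟ ♟│7
6│· · · ♝ · ♟ · ·│6
5│· · · · · ♟ · ·│5
4│· · ♞ · ♙ · · ·│4
3│· · · · · · · ·│3
2│♙ ♙ ♙ ♙ · ♙ ♙ ♙│2
1│♖ · ♗ · ♔ · · ♖│1
  ─────────────────
  a b c d e f g h


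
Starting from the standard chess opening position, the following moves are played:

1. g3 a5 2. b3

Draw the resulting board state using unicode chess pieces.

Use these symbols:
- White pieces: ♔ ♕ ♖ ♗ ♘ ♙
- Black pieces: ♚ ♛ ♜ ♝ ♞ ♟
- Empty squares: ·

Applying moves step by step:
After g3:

♜ ♞ ♝ ♛ ♚ ♝ ♞ ♜
♟ ♟ ♟ ♟ ♟ ♟ ♟ ♟
· · · · · · · ·
· · · · · · · ·
· · · · · · · ·
· · · · · · ♙ ·
♙ ♙ ♙ ♙ ♙ ♙ · ♙
♖ ♘ ♗ ♕ ♔ ♗ ♘ ♖


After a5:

♜ ♞ ♝ ♛ ♚ ♝ ♞ ♜
· ♟ ♟ ♟ ♟ ♟ ♟ ♟
· · · · · · · ·
♟ · · · · · · ·
· · · · · · · ·
· · · · · · ♙ ·
♙ ♙ ♙ ♙ ♙ ♙ · ♙
♖ ♘ ♗ ♕ ♔ ♗ ♘ ♖


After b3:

♜ ♞ ♝ ♛ ♚ ♝ ♞ ♜
· ♟ ♟ ♟ ♟ ♟ ♟ ♟
· · · · · · · ·
♟ · · · · · · ·
· · · · · · · ·
· ♙ · · · · ♙ ·
♙ · ♙ ♙ ♙ ♙ · ♙
♖ ♘ ♗ ♕ ♔ ♗ ♘ ♖



  a b c d e f g h
  ─────────────────
8│♜ ♞ ♝ ♛ ♚ ♝ ♞ ♜│8
7│· ♟ ♟ ♟ ♟ ♟ ♟ ♟│7
6│· · · · · · · ·│6
5│♟ · · · · · · ·│5
4│· · · · · · · ·│4
3│· ♙ · · · · ♙ ·│3
2│♙ · ♙ ♙ ♙ ♙ · ♙│2
1│♖ ♘ ♗ ♕ ♔ ♗ ♘ ♖│1
  ─────────────────
  a b c d e f g h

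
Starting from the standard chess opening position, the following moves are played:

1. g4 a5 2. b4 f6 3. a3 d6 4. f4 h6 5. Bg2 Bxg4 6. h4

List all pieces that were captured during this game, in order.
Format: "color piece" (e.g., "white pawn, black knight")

Tracking captures:
  Bxg4: captured white pawn

white pawn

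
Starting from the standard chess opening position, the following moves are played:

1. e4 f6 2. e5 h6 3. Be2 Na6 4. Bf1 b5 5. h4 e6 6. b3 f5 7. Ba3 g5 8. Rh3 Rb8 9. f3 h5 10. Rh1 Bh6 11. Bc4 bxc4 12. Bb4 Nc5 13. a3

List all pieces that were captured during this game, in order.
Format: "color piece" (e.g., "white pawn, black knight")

Tracking captures:
  bxc4: captured white bishop

white bishop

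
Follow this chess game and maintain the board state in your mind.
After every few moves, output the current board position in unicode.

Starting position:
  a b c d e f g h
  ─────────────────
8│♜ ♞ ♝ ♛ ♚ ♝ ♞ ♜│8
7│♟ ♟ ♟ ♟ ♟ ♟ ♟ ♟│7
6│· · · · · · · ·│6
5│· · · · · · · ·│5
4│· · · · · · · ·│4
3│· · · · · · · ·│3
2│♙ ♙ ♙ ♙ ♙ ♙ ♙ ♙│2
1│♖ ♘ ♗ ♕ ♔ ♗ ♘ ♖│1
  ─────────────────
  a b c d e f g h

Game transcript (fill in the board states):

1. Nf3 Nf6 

  a b c d e f g h
  ─────────────────
8│♜ ♞ ♝ ♛ ♚ ♝ · ♜│8
7│♟ ♟ ♟ ♟ ♟ ♟ ♟ ♟│7
6│· · · · · ♞ · ·│6
5│· · · · · · · ·│5
4│· · · · · · · ·│4
3│· · · · · ♘ · ·│3
2│♙ ♙ ♙ ♙ ♙ ♙ ♙ ♙│2
1│♖ ♘ ♗ ♕ ♔ ♗ · ♖│1
  ─────────────────
  a b c d e f g h

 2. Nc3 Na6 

  a b c d e f g h
  ─────────────────
8│♜ · ♝ ♛ ♚ ♝ · ♜│8
7│♟ ♟ ♟ ♟ ♟ ♟ ♟ ♟│7
6│♞ · · · · ♞ · ·│6
5│· · · · · · · ·│5
4│· · · · · · · ·│4
3│· · ♘ · · ♘ · ·│3
2│♙ ♙ ♙ ♙ ♙ ♙ ♙ ♙│2
1│♖ · ♗ ♕ ♔ ♗ · ♖│1
  ─────────────────
  a b c d e f g h

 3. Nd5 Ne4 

  a b c d e f g h
  ─────────────────
8│♜ · ♝ ♛ ♚ ♝ · ♜│8
7│♟ ♟ ♟ ♟ ♟ ♟ ♟ ♟│7
6│♞ · · · · · · ·│6
5│· · · ♘ · · · ·│5
4│· · · · ♞ · · ·│4
3│· · · · · ♘ · ·│3
2│♙ ♙ ♙ ♙ ♙ ♙ ♙ ♙│2
1│♖ · ♗ ♕ ♔ ♗ · ♖│1
  ─────────────────
  a b c d e f g h

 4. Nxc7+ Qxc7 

  a b c d e f g h
  ─────────────────
8│♜ · ♝ · ♚ ♝ · ♜│8
7│♟ ♟ ♛ ♟ ♟ ♟ ♟ ♟│7
6│♞ · · · · · · ·│6
5│· · · · · · · ·│5
4│· · · · ♞ · · ·│4
3│· · · · · ♘ · ·│3
2│♙ ♙ ♙ ♙ ♙ ♙ ♙ ♙│2
1│♖ · ♗ ♕ ♔ ♗ · ♖│1
  ─────────────────
  a b c d e f g h

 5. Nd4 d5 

  a b c d e f g h
  ─────────────────
8│♜ · ♝ · ♚ ♝ · ♜│8
7│♟ ♟ ♛ · ♟ ♟ ♟ ♟│7
6│♞ · · · · · · ·│6
5│· · · ♟ · · · ·│5
4│· · · ♘ ♞ · · ·│4
3│· · · · · · · ·│3
2│♙ ♙ ♙ ♙ ♙ ♙ ♙ ♙│2
1│♖ · ♗ ♕ ♔ ♗ · ♖│1
  ─────────────────
  a b c d e f g h



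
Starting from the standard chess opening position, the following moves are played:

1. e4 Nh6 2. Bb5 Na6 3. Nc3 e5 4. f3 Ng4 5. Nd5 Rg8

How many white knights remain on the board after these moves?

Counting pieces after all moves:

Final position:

  a b c d e f g h
  ─────────────────
8│♜ · ♝ ♛ ♚ ♝ ♜ ·│8
7│♟ ♟ ♟ ♟ · ♟ ♟ ♟│7
6│♞ · · · · · · ·│6
5│· ♗ · ♘ ♟ · · ·│5
4│· · · · ♙ · ♞ ·│4
3│· · · · · ♙ · ·│3
2│♙ ♙ ♙ ♙ · · ♙ ♙│2
1│♖ · ♗ ♕ ♔ · ♘ ♖│1
  ─────────────────
  a b c d e f g h


2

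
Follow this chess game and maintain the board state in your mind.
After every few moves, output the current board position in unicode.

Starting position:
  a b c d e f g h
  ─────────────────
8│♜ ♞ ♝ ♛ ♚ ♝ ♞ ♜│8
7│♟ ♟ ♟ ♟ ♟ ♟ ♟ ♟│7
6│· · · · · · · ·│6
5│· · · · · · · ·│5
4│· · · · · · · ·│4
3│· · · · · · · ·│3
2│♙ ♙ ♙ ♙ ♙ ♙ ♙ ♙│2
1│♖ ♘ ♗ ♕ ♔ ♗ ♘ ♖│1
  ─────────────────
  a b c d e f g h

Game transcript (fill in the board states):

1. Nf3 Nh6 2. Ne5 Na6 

  a b c d e f g h
  ─────────────────
8│♜ · ♝ ♛ ♚ ♝ · ♜│8
7│♟ ♟ ♟ ♟ ♟ ♟ ♟ ♟│7
6│♞ · · · · · · ♞│6
5│· · · · ♘ · · ·│5
4│· · · · · · · ·│4
3│· · · · · · · ·│3
2│♙ ♙ ♙ ♙ ♙ ♙ ♙ ♙│2
1│♖ ♘ ♗ ♕ ♔ ♗ · ♖│1
  ─────────────────
  a b c d e f g h

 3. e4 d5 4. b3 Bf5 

  a b c d e f g h
  ─────────────────
8│♜ · · ♛ ♚ ♝ · ♜│8
7│♟ ♟ ♟ · ♟ ♟ ♟ ♟│7
6│♞ · · · · · · ♞│6
5│· · · ♟ ♘ ♝ · ·│5
4│· · · · ♙ · · ·│4
3│· ♙ · · · · · ·│3
2│♙ · ♙ ♙ · ♙ ♙ ♙│2
1│♖ ♘ ♗ ♕ ♔ ♗ · ♖│1
  ─────────────────
  a b c d e f g h

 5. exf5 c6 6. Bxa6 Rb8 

  a b c d e f g h
  ─────────────────
8│· ♜ · ♛ ♚ ♝ · ♜│8
7│♟ ♟ · · ♟ ♟ ♟ ♟│7
6│♗ · ♟ · · · · ♞│6
5│· · · ♟ ♘ ♙ · ·│5
4│· · · · · · · ·│4
3│· ♙ · · · · · ·│3
2│♙ · ♙ ♙ · ♙ ♙ ♙│2
1│♖ ♘ ♗ ♕ ♔ · · ♖│1
  ─────────────────
  a b c d e f g h

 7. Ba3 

  a b c d e f g h
  ─────────────────
8│· ♜ · ♛ ♚ ♝ · ♜│8
7│♟ ♟ · · ♟ ♟ ♟ ♟│7
6│♗ · ♟ · · · · ♞│6
5│· · · ♟ ♘ ♙ · ·│5
4│· · · · · · · ·│4
3│♗ ♙ · · · · · ·│3
2│♙ · ♙ ♙ · ♙ ♙ ♙│2
1│♖ ♘ · ♕ ♔ · · ♖│1
  ─────────────────
  a b c d e f g h


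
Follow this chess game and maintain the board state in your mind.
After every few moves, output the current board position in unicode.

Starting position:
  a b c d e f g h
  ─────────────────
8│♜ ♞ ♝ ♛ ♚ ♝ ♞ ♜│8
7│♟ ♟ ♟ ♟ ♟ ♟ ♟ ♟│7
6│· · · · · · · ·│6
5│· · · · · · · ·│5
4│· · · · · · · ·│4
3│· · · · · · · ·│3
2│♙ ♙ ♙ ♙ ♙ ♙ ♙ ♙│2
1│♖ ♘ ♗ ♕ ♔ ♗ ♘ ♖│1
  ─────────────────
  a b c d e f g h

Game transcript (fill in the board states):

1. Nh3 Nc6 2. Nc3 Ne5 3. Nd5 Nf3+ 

  a b c d e f g h
  ─────────────────
8│♜ · ♝ ♛ ♚ ♝ ♞ ♜│8
7│♟ ♟ ♟ ♟ ♟ ♟ ♟ ♟│7
6│· · · · · · · ·│6
5│· · · ♘ · · · ·│5
4│· · · · · · · ·│4
3│· · · · · ♞ · ♘│3
2│♙ ♙ ♙ ♙ ♙ ♙ ♙ ♙│2
1│♖ · ♗ ♕ ♔ ♗ · ♖│1
  ─────────────────
  a b c d e f g h

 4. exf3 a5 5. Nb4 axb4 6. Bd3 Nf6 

  a b c d e f g h
  ─────────────────
8│♜ · ♝ ♛ ♚ ♝ · ♜│8
7│· ♟ ♟ ♟ ♟ ♟ ♟ ♟│7
6│· · · · · ♞ · ·│6
5│· · · · · · · ·│5
4│· ♟ · · · · · ·│4
3│· · · ♗ · ♙ · ♘│3
2│♙ ♙ ♙ ♙ · ♙ ♙ ♙│2
1│♖ · ♗ ♕ ♔ · · ♖│1
  ─────────────────
  a b c d e f g h

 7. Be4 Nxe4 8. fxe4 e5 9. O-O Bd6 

  a b c d e f g h
  ─────────────────
8│♜ · ♝ ♛ ♚ · · ♜│8
7│· ♟ ♟ ♟ · ♟ ♟ ♟│7
6│· · · ♝ · · · ·│6
5│· · · · ♟ · · ·│5
4│· ♟ · · ♙ · · ·│4
3│· · · · · · · ♘│3
2│♙ ♙ ♙ ♙ · ♙ ♙ ♙│2
1│♖ · ♗ ♕ · ♖ ♔ ·│1
  ─────────────────
  a b c d e f g h

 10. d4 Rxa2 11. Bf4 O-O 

  a b c d e f g h
  ─────────────────
8│· · ♝ ♛ · ♜ ♚ ·│8
7│· ♟ ♟ ♟ · ♟ ♟ ♟│7
6│· · · ♝ · · · ·│6
5│· · · · ♟ · · ·│5
4│· ♟ · ♙ ♙ ♗ · ·│4
3│· · · · · · · ♘│3
2│♜ ♙ ♙ · · ♙ ♙ ♙│2
1│♖ · · ♕ · ♖ ♔ ·│1
  ─────────────────
  a b c d e f g h


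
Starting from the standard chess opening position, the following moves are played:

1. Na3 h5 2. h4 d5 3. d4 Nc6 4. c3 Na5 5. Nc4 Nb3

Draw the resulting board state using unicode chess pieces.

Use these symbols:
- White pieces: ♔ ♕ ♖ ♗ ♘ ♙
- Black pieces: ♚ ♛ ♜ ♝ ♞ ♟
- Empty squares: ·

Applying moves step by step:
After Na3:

♜ ♞ ♝ ♛ ♚ ♝ ♞ ♜
♟ ♟ ♟ ♟ ♟ ♟ ♟ ♟
· · · · · · · ·
· · · · · · · ·
· · · · · · · ·
♘ · · · · · · ·
♙ ♙ ♙ ♙ ♙ ♙ ♙ ♙
♖ · ♗ ♕ ♔ ♗ ♘ ♖


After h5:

♜ ♞ ♝ ♛ ♚ ♝ ♞ ♜
♟ ♟ ♟ ♟ ♟ ♟ ♟ ·
· · · · · · · ·
· · · · · · · ♟
· · · · · · · ·
♘ · · · · · · ·
♙ ♙ ♙ ♙ ♙ ♙ ♙ ♙
♖ · ♗ ♕ ♔ ♗ ♘ ♖


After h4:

♜ ♞ ♝ ♛ ♚ ♝ ♞ ♜
♟ ♟ ♟ ♟ ♟ ♟ ♟ ·
· · · · · · · ·
· · · · · · · ♟
· · · · · · · ♙
♘ · · · · · · ·
♙ ♙ ♙ ♙ ♙ ♙ ♙ ·
♖ · ♗ ♕ ♔ ♗ ♘ ♖


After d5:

♜ ♞ ♝ ♛ ♚ ♝ ♞ ♜
♟ ♟ ♟ · ♟ ♟ ♟ ·
· · · · · · · ·
· · · ♟ · · · ♟
· · · · · · · ♙
♘ · · · · · · ·
♙ ♙ ♙ ♙ ♙ ♙ ♙ ·
♖ · ♗ ♕ ♔ ♗ ♘ ♖


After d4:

♜ ♞ ♝ ♛ ♚ ♝ ♞ ♜
♟ ♟ ♟ · ♟ ♟ ♟ ·
· · · · · · · ·
· · · ♟ · · · ♟
· · · ♙ · · · ♙
♘ · · · · · · ·
♙ ♙ ♙ · ♙ ♙ ♙ ·
♖ · ♗ ♕ ♔ ♗ ♘ ♖


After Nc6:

♜ · ♝ ♛ ♚ ♝ ♞ ♜
♟ ♟ ♟ · ♟ ♟ ♟ ·
· · ♞ · · · · ·
· · · ♟ · · · ♟
· · · ♙ · · · ♙
♘ · · · · · · ·
♙ ♙ ♙ · ♙ ♙ ♙ ·
♖ · ♗ ♕ ♔ ♗ ♘ ♖


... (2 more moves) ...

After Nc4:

♜ · ♝ ♛ ♚ ♝ ♞ ♜
♟ ♟ ♟ · ♟ ♟ ♟ ·
· · · · · · · ·
♞ · · ♟ · · · ♟
· · ♘ ♙ · · · ♙
· · ♙ · · · · ·
♙ ♙ · · ♙ ♙ ♙ ·
♖ · ♗ ♕ ♔ ♗ ♘ ♖


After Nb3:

♜ · ♝ ♛ ♚ ♝ ♞ ♜
♟ ♟ ♟ · ♟ ♟ ♟ ·
· · · · · · · ·
· · · ♟ · · · ♟
· · ♘ ♙ · · · ♙
· ♞ ♙ · · · · ·
♙ ♙ · · ♙ ♙ ♙ ·
♖ · ♗ ♕ ♔ ♗ ♘ ♖



  a b c d e f g h
  ─────────────────
8│♜ · ♝ ♛ ♚ ♝ ♞ ♜│8
7│♟ ♟ ♟ · ♟ ♟ ♟ ·│7
6│· · · · · · · ·│6
5│· · · ♟ · · · ♟│5
4│· · ♘ ♙ · · · ♙│4
3│· ♞ ♙ · · · · ·│3
2│♙ ♙ · · ♙ ♙ ♙ ·│2
1│♖ · ♗ ♕ ♔ ♗ ♘ ♖│1
  ─────────────────
  a b c d e f g h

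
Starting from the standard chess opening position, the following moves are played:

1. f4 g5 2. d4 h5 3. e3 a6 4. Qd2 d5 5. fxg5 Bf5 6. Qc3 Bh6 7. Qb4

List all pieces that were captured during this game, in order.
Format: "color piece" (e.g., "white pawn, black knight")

Tracking captures:
  fxg5: captured black pawn

black pawn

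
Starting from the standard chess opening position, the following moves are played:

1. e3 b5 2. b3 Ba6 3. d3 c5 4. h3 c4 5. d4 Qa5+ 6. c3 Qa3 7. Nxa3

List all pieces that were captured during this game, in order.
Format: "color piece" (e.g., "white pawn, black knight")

Tracking captures:
  Nxa3: captured black queen

black queen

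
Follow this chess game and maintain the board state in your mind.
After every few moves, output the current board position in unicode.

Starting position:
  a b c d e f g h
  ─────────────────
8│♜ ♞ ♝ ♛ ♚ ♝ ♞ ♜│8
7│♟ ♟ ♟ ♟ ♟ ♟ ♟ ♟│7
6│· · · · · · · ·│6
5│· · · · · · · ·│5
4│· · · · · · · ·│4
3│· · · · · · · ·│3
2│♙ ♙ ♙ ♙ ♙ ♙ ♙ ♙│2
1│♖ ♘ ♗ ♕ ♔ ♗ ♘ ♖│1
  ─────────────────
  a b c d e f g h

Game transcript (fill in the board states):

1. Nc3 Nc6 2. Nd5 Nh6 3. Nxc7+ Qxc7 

  a b c d e f g h
  ─────────────────
8│♜ · ♝ · ♚ ♝ · ♜│8
7│♟ ♟ ♛ ♟ ♟ ♟ ♟ ♟│7
6│· · ♞ · · · · ♞│6
5│· · · · · · · ·│5
4│· · · · · · · ·│4
3│· · · · · · · ·│3
2│♙ ♙ ♙ ♙ ♙ ♙ ♙ ♙│2
1│♖ · ♗ ♕ ♔ ♗ ♘ ♖│1
  ─────────────────
  a b c d e f g h

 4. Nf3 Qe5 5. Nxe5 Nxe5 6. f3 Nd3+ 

  a b c d e f g h
  ─────────────────
8│♜ · ♝ · ♚ ♝ · ♜│8
7│♟ ♟ · ♟ ♟ ♟ ♟ ♟│7
6│· · · · · · · ♞│6
5│· · · · · · · ·│5
4│· · · · · · · ·│4
3│· · · ♞ · ♙ · ·│3
2│♙ ♙ ♙ ♙ ♙ · ♙ ♙│2
1│♖ · ♗ ♕ ♔ ♗ · ♖│1
  ─────────────────
  a b c d e f g h

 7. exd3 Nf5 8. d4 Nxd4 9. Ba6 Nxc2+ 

  a b c d e f g h
  ─────────────────
8│♜ · ♝ · ♚ ♝ · ♜│8
7│♟ ♟ · ♟ ♟ ♟ ♟ ♟│7
6│♗ · · · · · · ·│6
5│· · · · · · · ·│5
4│· · · · · · · ·│4
3│· · · · · ♙ · ·│3
2│♙ ♙ ♞ ♙ · · ♙ ♙│2
1│♖ · ♗ ♕ ♔ · · ♖│1
  ─────────────────
  a b c d e f g h

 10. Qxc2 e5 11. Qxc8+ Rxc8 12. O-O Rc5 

  a b c d e f g h
  ─────────────────
8│· · · · ♚ ♝ · ♜│8
7│♟ ♟ · ♟ · ♟ ♟ ♟│7
6│♗ · · · · · · ·│6
5│· · ♜ · ♟ · · ·│5
4│· · · · · · · ·│4
3│· · · · · ♙ · ·│3
2│♙ ♙ · ♙ · · ♙ ♙│2
1│♖ · ♗ · · ♖ ♔ ·│1
  ─────────────────
  a b c d e f g h

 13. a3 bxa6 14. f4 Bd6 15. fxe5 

  a b c d e f g h
  ─────────────────
8│· · · · ♚ · · ♜│8
7│♟ · · ♟ · ♟ ♟ ♟│7
6│♟ · · ♝ · · · ·│6
5│· · ♜ · ♙ · · ·│5
4│· · · · · · · ·│4
3│♙ · · · · · · ·│3
2│· ♙ · ♙ · · ♙ ♙│2
1│♖ · ♗ · · ♖ ♔ ·│1
  ─────────────────
  a b c d e f g h


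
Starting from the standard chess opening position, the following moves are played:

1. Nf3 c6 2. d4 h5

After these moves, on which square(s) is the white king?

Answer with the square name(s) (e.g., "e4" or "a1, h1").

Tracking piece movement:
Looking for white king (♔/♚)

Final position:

  a b c d e f g h
  ─────────────────
8│♜ ♞ ♝ ♛ ♚ ♝ ♞ ♜│8
7│♟ ♟ · ♟ ♟ ♟ ♟ ·│7
6│· · ♟ · · · · ·│6
5│· · · · · · · ♟│5
4│· · · ♙ · · · ·│4
3│· · · · · ♘ · ·│3
2│♙ ♙ ♙ · ♙ ♙ ♙ ♙│2
1│♖ ♘ ♗ ♕ ♔ ♗ · ♖│1
  ─────────────────
  a b c d e f g h


e1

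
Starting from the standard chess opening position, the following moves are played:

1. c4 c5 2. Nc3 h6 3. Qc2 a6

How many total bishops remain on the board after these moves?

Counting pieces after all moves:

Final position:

  a b c d e f g h
  ─────────────────
8│♜ ♞ ♝ ♛ ♚ ♝ ♞ ♜│8
7│· ♟ · ♟ ♟ ♟ ♟ ·│7
6│♟ · · · · · · ♟│6
5│· · ♟ · · · · ·│5
4│· · ♙ · · · · ·│4
3│· · ♘ · · · · ·│3
2│♙ ♙ ♕ ♙ ♙ ♙ ♙ ♙│2
1│♖ · ♗ · ♔ ♗ ♘ ♖│1
  ─────────────────
  a b c d e f g h


4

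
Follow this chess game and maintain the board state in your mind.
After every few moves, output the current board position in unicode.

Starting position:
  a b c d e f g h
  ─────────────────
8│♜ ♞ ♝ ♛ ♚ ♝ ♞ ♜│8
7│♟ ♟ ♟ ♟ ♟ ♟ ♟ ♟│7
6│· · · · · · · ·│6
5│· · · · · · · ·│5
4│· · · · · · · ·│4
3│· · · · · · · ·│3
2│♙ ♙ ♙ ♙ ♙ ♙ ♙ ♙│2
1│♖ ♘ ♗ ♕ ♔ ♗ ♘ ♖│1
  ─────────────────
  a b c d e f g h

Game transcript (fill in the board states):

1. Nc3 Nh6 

  a b c d e f g h
  ─────────────────
8│♜ ♞ ♝ ♛ ♚ ♝ · ♜│8
7│♟ ♟ ♟ ♟ ♟ ♟ ♟ ♟│7
6│· · · · · · · ♞│6
5│· · · · · · · ·│5
4│· · · · · · · ·│4
3│· · ♘ · · · · ·│3
2│♙ ♙ ♙ ♙ ♙ ♙ ♙ ♙│2
1│♖ · ♗ ♕ ♔ ♗ ♘ ♖│1
  ─────────────────
  a b c d e f g h

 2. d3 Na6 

  a b c d e f g h
  ─────────────────
8│♜ · ♝ ♛ ♚ ♝ · ♜│8
7│♟ ♟ ♟ ♟ ♟ ♟ ♟ ♟│7
6│♞ · · · · · · ♞│6
5│· · · · · · · ·│5
4│· · · · · · · ·│4
3│· · ♘ ♙ · · · ·│3
2│♙ ♙ ♙ · ♙ ♙ ♙ ♙│2
1│♖ · ♗ ♕ ♔ ♗ ♘ ♖│1
  ─────────────────
  a b c d e f g h

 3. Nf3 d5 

  a b c d e f g h
  ─────────────────
8│♜ · ♝ ♛ ♚ ♝ · ♜│8
7│♟ ♟ ♟ · ♟ ♟ ♟ ♟│7
6│♞ · · · · · · ♞│6
5│· · · ♟ · · · ·│5
4│· · · · · · · ·│4
3│· · ♘ ♙ · ♘ · ·│3
2│♙ ♙ ♙ · ♙ ♙ ♙ ♙│2
1│♖ · ♗ ♕ ♔ ♗ · ♖│1
  ─────────────────
  a b c d e f g h



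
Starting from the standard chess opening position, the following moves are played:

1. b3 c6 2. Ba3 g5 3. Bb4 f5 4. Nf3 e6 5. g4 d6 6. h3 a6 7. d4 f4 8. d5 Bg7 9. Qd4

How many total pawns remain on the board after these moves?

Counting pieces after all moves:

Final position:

  a b c d e f g h
  ─────────────────
8│♜ ♞ ♝ ♛ ♚ · ♞ ♜│8
7│· ♟ · · · · ♝ ♟│7
6│♟ · ♟ ♟ ♟ · · ·│6
5│· · · ♙ · · ♟ ·│5
4│· ♗ · ♕ · ♟ ♙ ·│4
3│· ♙ · · · ♘ · ♙│3
2│♙ · ♙ · ♙ ♙ · ·│2
1│♖ ♘ · · ♔ ♗ · ♖│1
  ─────────────────
  a b c d e f g h


16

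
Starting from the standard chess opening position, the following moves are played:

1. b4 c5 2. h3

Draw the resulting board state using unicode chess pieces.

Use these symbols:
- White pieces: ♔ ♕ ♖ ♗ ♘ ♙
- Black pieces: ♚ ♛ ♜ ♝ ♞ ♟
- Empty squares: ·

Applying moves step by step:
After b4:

♜ ♞ ♝ ♛ ♚ ♝ ♞ ♜
♟ ♟ ♟ ♟ ♟ ♟ ♟ ♟
· · · · · · · ·
· · · · · · · ·
· ♙ · · · · · ·
· · · · · · · ·
♙ · ♙ ♙ ♙ ♙ ♙ ♙
♖ ♘ ♗ ♕ ♔ ♗ ♘ ♖


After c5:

♜ ♞ ♝ ♛ ♚ ♝ ♞ ♜
♟ ♟ · ♟ ♟ ♟ ♟ ♟
· · · · · · · ·
· · ♟ · · · · ·
· ♙ · · · · · ·
· · · · · · · ·
♙ · ♙ ♙ ♙ ♙ ♙ ♙
♖ ♘ ♗ ♕ ♔ ♗ ♘ ♖


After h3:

♜ ♞ ♝ ♛ ♚ ♝ ♞ ♜
♟ ♟ · ♟ ♟ ♟ ♟ ♟
· · · · · · · ·
· · ♟ · · · · ·
· ♙ · · · · · ·
· · · · · · · ♙
♙ · ♙ ♙ ♙ ♙ ♙ ·
♖ ♘ ♗ ♕ ♔ ♗ ♘ ♖



  a b c d e f g h
  ─────────────────
8│♜ ♞ ♝ ♛ ♚ ♝ ♞ ♜│8
7│♟ ♟ · ♟ ♟ ♟ ♟ ♟│7
6│· · · · · · · ·│6
5│· · ♟ · · · · ·│5
4│· ♙ · · · · · ·│4
3│· · · · · · · ♙│3
2│♙ · ♙ ♙ ♙ ♙ ♙ ·│2
1│♖ ♘ ♗ ♕ ♔ ♗ ♘ ♖│1
  ─────────────────
  a b c d e f g h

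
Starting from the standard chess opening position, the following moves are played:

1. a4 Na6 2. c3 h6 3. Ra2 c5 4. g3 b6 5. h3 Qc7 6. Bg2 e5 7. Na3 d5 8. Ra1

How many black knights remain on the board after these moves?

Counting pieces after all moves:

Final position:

  a b c d e f g h
  ─────────────────
8│♜ · ♝ · ♚ ♝ ♞ ♜│8
7│♟ · ♛ · · ♟ ♟ ·│7
6│♞ ♟ · · · · · ♟│6
5│· · ♟ ♟ ♟ · · ·│5
4│♙ · · · · · · ·│4
3│♘ · ♙ · · · ♙ ♙│3
2│· ♙ · ♙ ♙ ♙ ♗ ·│2
1│♖ · ♗ ♕ ♔ · ♘ ♖│1
  ─────────────────
  a b c d e f g h


2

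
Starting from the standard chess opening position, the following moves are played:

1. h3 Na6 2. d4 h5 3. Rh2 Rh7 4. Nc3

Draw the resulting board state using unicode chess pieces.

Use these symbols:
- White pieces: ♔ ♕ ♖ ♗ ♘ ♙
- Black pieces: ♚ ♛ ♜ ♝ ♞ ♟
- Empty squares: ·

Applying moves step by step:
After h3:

♜ ♞ ♝ ♛ ♚ ♝ ♞ ♜
♟ ♟ ♟ ♟ ♟ ♟ ♟ ♟
· · · · · · · ·
· · · · · · · ·
· · · · · · · ·
· · · · · · · ♙
♙ ♙ ♙ ♙ ♙ ♙ ♙ ·
♖ ♘ ♗ ♕ ♔ ♗ ♘ ♖


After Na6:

♜ · ♝ ♛ ♚ ♝ ♞ ♜
♟ ♟ ♟ ♟ ♟ ♟ ♟ ♟
♞ · · · · · · ·
· · · · · · · ·
· · · · · · · ·
· · · · · · · ♙
♙ ♙ ♙ ♙ ♙ ♙ ♙ ·
♖ ♘ ♗ ♕ ♔ ♗ ♘ ♖


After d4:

♜ · ♝ ♛ ♚ ♝ ♞ ♜
♟ ♟ ♟ ♟ ♟ ♟ ♟ ♟
♞ · · · · · · ·
· · · · · · · ·
· · · ♙ · · · ·
· · · · · · · ♙
♙ ♙ ♙ · ♙ ♙ ♙ ·
♖ ♘ ♗ ♕ ♔ ♗ ♘ ♖


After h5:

♜ · ♝ ♛ ♚ ♝ ♞ ♜
♟ ♟ ♟ ♟ ♟ ♟ ♟ ·
♞ · · · · · · ·
· · · · · · · ♟
· · · ♙ · · · ·
· · · · · · · ♙
♙ ♙ ♙ · ♙ ♙ ♙ ·
♖ ♘ ♗ ♕ ♔ ♗ ♘ ♖


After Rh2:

♜ · ♝ ♛ ♚ ♝ ♞ ♜
♟ ♟ ♟ ♟ ♟ ♟ ♟ ·
♞ · · · · · · ·
· · · · · · · ♟
· · · ♙ · · · ·
· · · · · · · ♙
♙ ♙ ♙ · ♙ ♙ ♙ ♖
♖ ♘ ♗ ♕ ♔ ♗ ♘ ·


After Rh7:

♜ · ♝ ♛ ♚ ♝ ♞ ·
♟ ♟ ♟ ♟ ♟ ♟ ♟ ♜
♞ · · · · · · ·
· · · · · · · ♟
· · · ♙ · · · ·
· · · · · · · ♙
♙ ♙ ♙ · ♙ ♙ ♙ ♖
♖ ♘ ♗ ♕ ♔ ♗ ♘ ·


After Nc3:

♜ · ♝ ♛ ♚ ♝ ♞ ·
♟ ♟ ♟ ♟ ♟ ♟ ♟ ♜
♞ · · · · · · ·
· · · · · · · ♟
· · · ♙ · · · ·
· · ♘ · · · · ♙
♙ ♙ ♙ · ♙ ♙ ♙ ♖
♖ · ♗ ♕ ♔ ♗ ♘ ·



  a b c d e f g h
  ─────────────────
8│♜ · ♝ ♛ ♚ ♝ ♞ ·│8
7│♟ ♟ ♟ ♟ ♟ ♟ ♟ ♜│7
6│♞ · · · · · · ·│6
5│· · · · · · · ♟│5
4│· · · ♙ · · · ·│4
3│· · ♘ · · · · ♙│3
2│♙ ♙ ♙ · ♙ ♙ ♙ ♖│2
1│♖ · ♗ ♕ ♔ ♗ ♘ ·│1
  ─────────────────
  a b c d e f g h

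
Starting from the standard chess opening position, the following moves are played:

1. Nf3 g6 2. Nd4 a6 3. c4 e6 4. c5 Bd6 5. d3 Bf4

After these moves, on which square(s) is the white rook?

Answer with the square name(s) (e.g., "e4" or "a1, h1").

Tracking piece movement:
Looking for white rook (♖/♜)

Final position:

  a b c d e f g h
  ─────────────────
8│♜ ♞ ♝ ♛ ♚ · ♞ ♜│8
7│· ♟ ♟ ♟ · ♟ · ♟│7
6│♟ · · · ♟ · ♟ ·│6
5│· · ♙ · · · · ·│5
4│· · · ♘ · ♝ · ·│4
3│· · · ♙ · · · ·│3
2│♙ ♙ · · ♙ ♙ ♙ ♙│2
1│♖ ♘ ♗ ♕ ♔ ♗ · ♖│1
  ─────────────────
  a b c d e f g h


a1, h1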